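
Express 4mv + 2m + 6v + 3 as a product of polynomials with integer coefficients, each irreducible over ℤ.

Group as (4mv + 2m) + (6v + 3) = 2m(2v + 1) + 3(2v + 1).
Both groups share the factor (2v + 1).

(2m + 3)(2v + 1)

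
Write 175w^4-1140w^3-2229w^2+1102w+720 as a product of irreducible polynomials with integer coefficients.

(5w+2)(5w+9)(7w-5)(w-8)

Testing divisors of the constant over divisors of the leading coefficient, w = 8 is a root, so (w-8) is a factor; dividing leaves 175w^3+260w^2-149w-90.
Continuing, w = 5/7 is a root, giving the factor (7w-5) and quotient 25w^2+55w+18.
The remaining quadratic factors as (5w+9)(5w+2).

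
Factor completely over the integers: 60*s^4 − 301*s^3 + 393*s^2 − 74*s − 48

(3*s − 2)*(4*s + 1)*(5*s − 8)*(s − 3)

Among the possible rational roots, s = −1/4 is a root, so (4*s + 1) divides it; the quotient is 15*s^3 − 79*s^2 + 118*s − 48.
Next, s = 2/3 is a root, so (3*s − 2) divides it; the quotient is 5*s^2 − 23*s + 24.
The remaining quadratic factors as (s − 3)(5*s − 8).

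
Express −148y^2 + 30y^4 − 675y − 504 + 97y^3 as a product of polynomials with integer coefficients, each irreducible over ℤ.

(2y + 3)(3y − 8)(5y + 7)(y + 3)

Trying the rational-root candidates, y = 8/3 is a root, so (3y − 8) is a factor; dividing leaves 10y^3 + 59y^2 + 108y + 63.
Continuing, y = −3 is a root, so (y + 3) divides it; the quotient is 10y^2 + 29y + 21.
The remaining quadratic factors as (2y + 3)(5y + 7).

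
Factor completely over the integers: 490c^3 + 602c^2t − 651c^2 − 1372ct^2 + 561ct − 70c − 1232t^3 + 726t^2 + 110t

Group: 10c(49c^2 + 21ct − 70c − 154t^2 + 110t) + (8t + 1)(49c^2 + 21ct − 70c − 154t^2 + 110t); both groups contain (49c^2 + 21ct − 70c − 154t^2 + 110t), so (10c + 8t + 1) is a factor with cofactor 49c^2 + 21ct − 70c − 154t^2 + 110t.
The cofactor groups again: 49c^2 + 21ct − 70c − 154t^2 + 110t = 7c(7c − 11t) + (14t − 10)(7c − 11t); both groups contain (7c − 11t), giving (7c + 14t − 10)(7c − 11t).

(10c + 8t + 1)(7c + 14t − 10)(7c − 11t)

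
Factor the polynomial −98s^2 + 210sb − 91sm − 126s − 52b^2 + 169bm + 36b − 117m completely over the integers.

−(7s − 13b + 9)(14s − 4b + 13m)

Group: −7s(14s − 4b + 13m) + (13b − 9)(14s − 4b + 13m); both groups contain (14s − 4b + 13m).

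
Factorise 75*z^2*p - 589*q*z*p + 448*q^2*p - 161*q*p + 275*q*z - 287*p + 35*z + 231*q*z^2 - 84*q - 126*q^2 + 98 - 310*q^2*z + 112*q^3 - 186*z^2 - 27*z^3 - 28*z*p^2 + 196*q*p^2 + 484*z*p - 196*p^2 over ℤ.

(8*q - 9*z + 4*p + 7)*(2*q - 3*z + 7*p - 2)*(7*q - z - 7)

Group: 8*q*(14*q^2 - 23*q*z + 49*q*p - 28*q + 3*z^2 - 7*z*p + 23*z - 49*p + 14) + (-9*z + 4*p + 7)*(14*q^2 - 23*q*z + 49*q*p - 28*q + 3*z^2 - 7*z*p + 23*z - 49*p + 14); both groups contain (14*q^2 - 23*q*z + 49*q*p - 28*q + 3*z^2 - 7*z*p + 23*z - 49*p + 14), so (8*q - 9*z + 4*p + 7) is a factor with cofactor 14*q^2 - 23*q*z + 49*q*p - 28*q + 3*z^2 - 7*z*p + 23*z - 49*p + 14.
The cofactor groups again: 14*q^2 - 23*q*z + 49*q*p - 28*q + 3*z^2 - 7*z*p + 23*z - 49*p + 14 = 7*q*(2*q - 3*z + 7*p - 2) + (-z - 7)*(2*q - 3*z + 7*p - 2); both groups contain (2*q - 3*z + 7*p - 2), giving (7*q - z - 7)*(2*q - 3*z + 7*p - 2).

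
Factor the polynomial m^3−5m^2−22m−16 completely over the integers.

Among the possible rational roots, m = 8 is a root, giving the factor (m−8) and quotient m^2+3m+2.
The remaining quadratic factors as (m+1)(m+2).

(m+1)(m+2)(m−8)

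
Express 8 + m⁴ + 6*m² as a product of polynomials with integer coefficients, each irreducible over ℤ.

Substitute u = m² to get a quadratic in u, then factor.
m² + 4 is irreducible over ℤ (sum of squares).
m² + 2 is irreducible over ℤ (always positive, so no real roots).

(m² + 2)*(m² + 4)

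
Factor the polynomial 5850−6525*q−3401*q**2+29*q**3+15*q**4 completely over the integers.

(3*q−2)*(5*q+13)*(q+15)*(q−15)

Trying the rational-root candidates, q = −15 is a root, giving the factor (q+15) and quotient 15*q**3−196*q**2−461*q+390.
Then q = 2/3 is a root, giving the factor (3*q−2) and quotient 5*q**2−62*q−195.
The remaining quadratic factors as (q−15)(5*q+13).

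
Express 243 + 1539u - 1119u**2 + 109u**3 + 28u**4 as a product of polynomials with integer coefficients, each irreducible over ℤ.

By the rational root theorem, u = 9/4 is a root, so (4u - 9) is a factor; dividing leaves 7u**3 + 43u**2 - 183u - 27.
Next, u = -9 is a root, giving the factor (u + 9) and quotient 7u**2 - 20u - 3.
The remaining quadratic factors as (u - 3)(7u + 1).

(4u - 9)(7u + 1)(u + 9)(u - 3)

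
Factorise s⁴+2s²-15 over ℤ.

(s²+5)(s²-3)

Substitute u = s² to get a quadratic in u, then factor.
s²-3 is irreducible over ℤ (3 is not a perfect square).
s²+5 is irreducible over ℤ (always positive, so no real roots).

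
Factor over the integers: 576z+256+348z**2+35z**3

(5z+4)(7z+8)(z+8)

Testing divisors of the constant over divisors of the leading coefficient, z = -4/5 is a root, so (5z+4) is a factor; dividing leaves 7z**2+64z+64.
The remaining quadratic factors as (7z+8)(z+8).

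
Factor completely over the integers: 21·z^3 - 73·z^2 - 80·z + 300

By the rational root theorem, z = 10/3 is a root, giving the factor (3·z - 10) and quotient 7·z^2 - z - 30.
The remaining quadratic factors as (7·z - 15)(z + 2).

(3·z - 10)·(7·z - 15)·(z + 2)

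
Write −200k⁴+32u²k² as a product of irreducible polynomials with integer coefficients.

8k²(2u−5k)(2u+5k)

Pull out the common factor 8k²; 4u²−25k² is a difference of squares.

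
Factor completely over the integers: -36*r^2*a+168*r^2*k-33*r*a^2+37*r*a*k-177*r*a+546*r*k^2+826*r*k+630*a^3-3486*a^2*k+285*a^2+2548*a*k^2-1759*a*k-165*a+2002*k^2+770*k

-(4*r-15*a+13*k+5)*(3*r+14*a+11)*(3*a-14*k)

Group: 3*a*(-12*r^2-11*r*a-39*r*k-59*r+210*a^2-182*a*k+95*a-143*k-55) - 14*k*(-12*r^2-11*r*a-39*r*k-59*r+210*a^2-182*a*k+95*a-143*k-55); both groups contain (-12*r^2-11*r*a-39*r*k-59*r+210*a^2-182*a*k+95*a-143*k-55), so (3*a-14*k) is a factor with cofactor -12*r^2-11*r*a-39*r*k-59*r+210*a^2-182*a*k+95*a-143*k-55.
The cofactor groups again: -12*r^2-11*r*a-39*r*k-59*r+210*a^2-182*a*k+95*a-143*k-55 = -3*r*(4*r-15*a+13*k+5) + (-14*a-11)*(4*r-15*a+13*k+5); both groups contain (4*r-15*a+13*k+5), giving -(3*r+14*a+11)*(4*r-15*a+13*k+5).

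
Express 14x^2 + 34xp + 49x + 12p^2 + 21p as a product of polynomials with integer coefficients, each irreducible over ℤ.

(7x + 3p)(2x + 4p + 7)

Group: 7x(2x + 4p + 7) + 3p(2x + 4p + 7); both groups contain (2x + 4p + 7).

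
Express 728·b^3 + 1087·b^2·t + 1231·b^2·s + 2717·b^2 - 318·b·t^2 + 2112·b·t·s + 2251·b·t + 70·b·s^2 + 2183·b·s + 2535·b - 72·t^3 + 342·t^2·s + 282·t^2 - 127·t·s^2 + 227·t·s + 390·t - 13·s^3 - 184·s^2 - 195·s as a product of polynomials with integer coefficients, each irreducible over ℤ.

Group: 8·b·(91·b^2 + 170·b·t + 6·b·s + 169·b + 24·t^2 - 10·t·s + 26·t - s^2 - 13·s) + (-3·t + 13·s + 15)·(91·b^2 + 170·b·t + 6·b·s + 169·b + 24·t^2 - 10·t·s + 26·t - s^2 - 13·s); both groups contain (91·b^2 + 170·b·t + 6·b·s + 169·b + 24·t^2 - 10·t·s + 26·t - s^2 - 13·s), so (8·b - 3·t + 13·s + 15) is a factor with cofactor 91·b^2 + 170·b·t + 6·b·s + 169·b + 24·t^2 - 10·t·s + 26·t - s^2 - 13·s.
The cofactor groups again: 91·b^2 + 170·b·t + 6·b·s + 169·b + 24·t^2 - 10·t·s + 26·t - s^2 - 13·s = 13·b·(7·b + 12·t + s + 13) + (2·t - s)·(7·b + 12·t + s + 13); both groups contain (7·b + 12·t + s + 13), giving (13·b + 2·t - s)·(7·b + 12·t + s + 13).

(13·b + 2·t - s)·(7·b + 12·t + s + 13)·(8·b - 3·t + 13·s + 15)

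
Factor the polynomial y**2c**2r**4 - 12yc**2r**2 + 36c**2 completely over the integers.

c**2(yr**2 - 6)**2

Every term has a factor of c**2; factoring it out leaves y**2r**4 - 12yr**2 + 36.
Recognize a perfect-square trinomial with the parts yr**2 and 6.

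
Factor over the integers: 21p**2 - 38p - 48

(3p - 8)(7p + 6)

Need a pair with product 21·(-48) = -1008 and sum -38: that's 18 and -56.
Split the middle term: 21p**2 + 18p - 56p - 48 = 3p(7p + 6) - 8(7p + 6).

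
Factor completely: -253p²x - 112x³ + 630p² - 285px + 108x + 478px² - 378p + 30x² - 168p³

-(3p + 8x - 9)(7p - 2x)(8p - 7x - 6)

Group: 3p(-56p² + 65px + 42p - 14x² - 12x) + (8x - 9)(-56p² + 65px + 42p - 14x² - 12x); both groups contain (-56p² + 65px + 42p - 14x² - 12x), so (3p + 8x - 9) is a factor with cofactor -56p² + 65px + 42p - 14x² - 12x.
The cofactor groups again: -56p² + 65px + 42p - 14x² - 12x = -8p(7p - 2x) + (7x + 6)(7p - 2x); both groups contain (7p - 2x), giving -(8p - 7x - 6)(7p - 2x).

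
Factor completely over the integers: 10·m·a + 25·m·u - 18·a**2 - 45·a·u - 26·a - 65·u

Group: 2·a·(5·m - 9·a - 13) + 5·u·(5·m - 9·a - 13); both groups contain (5·m - 9·a - 13).

(5·m - 9·a - 13)·(2·a + 5·u)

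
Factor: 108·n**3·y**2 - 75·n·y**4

3·n·y**2·(6·n + 5·y)·(6·n - 5·y)

Pull out the common factor 3·n·y**2; 36·n**2 - 25·y**2 is a difference of squares.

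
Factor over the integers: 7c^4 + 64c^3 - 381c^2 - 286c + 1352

(7c - 13)(c + 13)(c + 2)(c - 4)

Testing divisors of the constant over divisors of the leading coefficient, c = 4 is a root, so (c - 4) is a factor; dividing leaves 7c^3 + 92c^2 - 13c - 338.
Continuing, c = -2 is a root, so (c + 2) is a factor; dividing leaves 7c^2 + 78c - 169.
The remaining quadratic factors as (c + 13)(7c - 13).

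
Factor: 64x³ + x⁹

x³(x² + 4)(x⁴ - 4x² + 16)

Every term has a factor of x³; factoring it out leaves x⁶ + 64.
Recognize a sum of cubes with the parts x² and 4.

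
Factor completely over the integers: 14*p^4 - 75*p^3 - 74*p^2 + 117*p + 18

(2*p + 3)*(7*p + 1)*(p - 1)*(p - 6)

Trying the rational-root candidates, p = 6 is a root, so (p - 6) divides it; the quotient is 14*p^3 + 9*p^2 - 20*p - 3.
Next, p = 1 is a root, so (p - 1) is a factor; dividing leaves 14*p^2 + 23*p + 3.
The remaining quadratic factors as (7*p + 1)(2*p + 3).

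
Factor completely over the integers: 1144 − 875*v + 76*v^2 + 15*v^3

(3*v − 13)*(5*v − 8)*(v + 11)

By the rational root theorem, v = 13/3 is a root, giving the factor (3*v − 13) and quotient 5*v^2 + 47*v − 88.
The remaining quadratic factors as (5*v − 8)(v + 11).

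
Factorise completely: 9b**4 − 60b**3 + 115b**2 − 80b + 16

Testing divisors of the constant over divisors of the leading coefficient, b = 1/3 is a root, giving the factor (3b − 1) and quotient 3b**3 − 19b**2 + 32b − 16.
Next, b = 1 is a root, so (b − 1) is a factor; dividing leaves 3b**2 − 16b + 16.
The remaining quadratic factors as (3b − 4)(b − 4).

(3b − 1)(3b − 4)(b − 1)(b − 4)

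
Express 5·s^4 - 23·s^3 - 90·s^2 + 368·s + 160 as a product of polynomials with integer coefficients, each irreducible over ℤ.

(5·s + 2)·(s + 4)·(s - 4)·(s - 5)

By the rational root theorem, s = 5 is a root, giving the factor (s - 5) and quotient 5·s^3 + 2·s^2 - 80·s - 32.
Continuing, s = -2/5 is a root, giving the factor (5·s + 2) and quotient s^2 - 16.
The remaining quadratic factors as (s - 4)(s + 4).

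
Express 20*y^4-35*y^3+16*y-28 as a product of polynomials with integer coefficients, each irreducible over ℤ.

(4*y-7)*(5*y^3+4)

Group as (20*y^4+16*y) + (-35*y^3-28) = 4*y*(5*y^3+4) - 7*(5*y^3+4).
Both groups share the factor (5*y^3+4).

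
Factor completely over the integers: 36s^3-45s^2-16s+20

(3s+2)(3s-2)(4s-5)

Group as (36s^3-16s) + (-45s^2+20) = 4s(9s^2-4) - 5(9s^2-4).
Both groups share the factor (9s^2-4).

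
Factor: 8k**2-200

8(k+5)(k-5)

Every term has a factor of 8. Then k**2-25 = (k)² − (5)².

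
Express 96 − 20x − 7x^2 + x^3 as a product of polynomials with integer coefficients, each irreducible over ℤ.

(x + 4)(x − 3)(x − 8)

Testing divisors of the constant over divisors of the leading coefficient, x = −4 is a root, giving the factor (x + 4) and quotient x^2 − 11x + 24.
The remaining quadratic factors as (x − 8)(x − 3).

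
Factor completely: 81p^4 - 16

(3p)⁴ − (2)⁴ = ((3p)² − (2)²)((3p)² + (2)²); the first factor splits again, the second (9p^2 + 4) is irreducible.

(3p + 2)(3p - 2)(9p^2 + 4)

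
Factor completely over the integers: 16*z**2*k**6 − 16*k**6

16*k**6*(z + 1)*(z − 1)

Factor out 16*k**6 first: what remains is z**2 − 1.
Recognize a difference of squares with the parts z and 1.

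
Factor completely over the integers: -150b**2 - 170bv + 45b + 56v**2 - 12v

-(10b + 14v - 3)(15b - 4v)

Group: -15b(10b + 14v - 3) + 4v(10b + 14v - 3); both groups contain (10b + 14v - 3).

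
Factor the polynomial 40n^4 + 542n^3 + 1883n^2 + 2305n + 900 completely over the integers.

(2n + 5)(4n + 5)(5n + 4)(n + 9)

Testing divisors of the constant over divisors of the leading coefficient, n = -5/2 is a root, giving the factor (2n + 5) and quotient 20n^3 + 221n^2 + 389n + 180.
Next, n = -5/4 is a root, giving the factor (4n + 5) and quotient 5n^2 + 49n + 36.
The remaining quadratic factors as (5n + 4)(n + 9).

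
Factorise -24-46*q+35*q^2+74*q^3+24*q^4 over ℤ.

Testing divisors of the constant over divisors of the leading coefficient, q = -4/3 is a root, so (3*q+4) is a factor; dividing leaves 8*q^3+14*q^2-7*q-6.
Then q = 3/4 is a root, so (4*q-3) is a factor; dividing leaves 2*q^2+5*q+2.
The remaining quadratic factors as (q+2)(2*q+1).

(2*q+1)*(3*q+4)*(4*q-3)*(q+2)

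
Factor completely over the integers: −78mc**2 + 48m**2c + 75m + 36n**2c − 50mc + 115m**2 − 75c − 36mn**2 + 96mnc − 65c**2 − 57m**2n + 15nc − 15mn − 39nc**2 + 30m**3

(m − c)(5m − 12n + 13c + 15)(6m + 3n + 5)

Group: m(30m**2 − 57mn + 78mc + 115m − 36n**2 + 39nc − 15n + 65c + 75) − c(30m**2 − 57mn + 78mc + 115m − 36n**2 + 39nc − 15n + 65c + 75); both groups contain (30m**2 − 57mn + 78mc + 115m − 36n**2 + 39nc − 15n + 65c + 75), so (m − c) is a factor with cofactor 30m**2 − 57mn + 78mc + 115m − 36n**2 + 39nc − 15n + 65c + 75.
The cofactor groups again: 30m**2 − 57mn + 78mc + 115m − 36n**2 + 39nc − 15n + 65c + 75 = 5m(6m + 3n + 5) + (−12n + 13c + 15)(6m + 3n + 5); both groups contain (6m + 3n + 5), giving (5m − 12n + 13c + 15)(6m + 3n + 5).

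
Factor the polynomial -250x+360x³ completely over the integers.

Factor out 10x, leaving 36x²-25, which is a difference of two squares.

10x(6x+5)(6x-5)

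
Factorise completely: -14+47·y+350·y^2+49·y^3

(7·y+2)·(7·y-1)·(y+7)

Among the possible rational roots, y = 1/7 is a root, so (7·y-1) is a factor; dividing leaves 7·y^2+51·y+14.
The remaining quadratic factors as (y+7)(7·y+2).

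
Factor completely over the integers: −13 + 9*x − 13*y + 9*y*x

(9*x − 13)*(y + 1)

Group as (9*y*x − 13*y) + (9*x − 13) = y*(9*x − 13) + (9*x − 13).
Both groups share the factor (9*x − 13).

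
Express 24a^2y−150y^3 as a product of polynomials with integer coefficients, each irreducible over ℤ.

Factor out 6y, leaving 4a^2−25y^2, which is a difference of two squares.

6y(2a+5y)(2a−5y)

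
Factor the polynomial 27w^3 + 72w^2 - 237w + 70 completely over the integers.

Testing divisors of the constant over divisors of the leading coefficient, w = -14/3 is a root, giving the factor (3w + 14) and quotient 9w^2 - 18w + 5.
The remaining quadratic factors as (3w - 1)(3w - 5).

(3w + 14)(3w - 1)(3w - 5)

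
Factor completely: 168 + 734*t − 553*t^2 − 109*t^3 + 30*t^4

Among the possible rational roots, t = −7/2 is a root, so (2*t + 7) is a factor; dividing leaves 15*t^3 − 107*t^2 + 98*t + 24.
Next, t = 4/3 is a root, so (3*t − 4) is a factor; dividing leaves 5*t^2 − 29*t − 6.
The remaining quadratic factors as (t − 6)(5*t + 1).

(2*t + 7)*(3*t − 4)*(5*t + 1)*(t − 6)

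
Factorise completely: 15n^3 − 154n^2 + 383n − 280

(3n − 5)(5n − 8)(n − 7)

Trying the rational-root candidates, n = 5/3 is a root, so (3n − 5) divides it; the quotient is 5n^2 − 43n + 56.
The remaining quadratic factors as (5n − 8)(n − 7).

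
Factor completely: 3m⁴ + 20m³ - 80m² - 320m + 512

(3m - 4)(m + 4)(m + 8)(m - 4)

By the rational root theorem, m = 4 is a root, so (m - 4) divides it; the quotient is 3m³ + 32m² + 48m - 128.
Next, m = 4/3 is a root, so (3m - 4) is a factor; dividing leaves m² + 12m + 32.
The remaining quadratic factors as (m + 4)(m + 8).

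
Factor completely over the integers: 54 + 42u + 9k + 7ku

Group as (7ku + 9k) + (42u + 54) = k(7u + 9) + 6(7u + 9).
Both groups share the factor (7u + 9).

(7u + 9)(k + 6)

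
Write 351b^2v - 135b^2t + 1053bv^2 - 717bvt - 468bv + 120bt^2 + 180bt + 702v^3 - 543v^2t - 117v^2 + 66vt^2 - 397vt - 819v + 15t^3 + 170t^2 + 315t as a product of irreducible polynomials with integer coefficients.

Group: 3b(117bv - 45bt + 117v^2 - 32vt + 117v - 5t^2 - 45t) + (6v - 3t - 7)(117bv - 45bt + 117v^2 - 32vt + 117v - 5t^2 - 45t); both groups contain (117bv - 45bt + 117v^2 - 32vt + 117v - 5t^2 - 45t), so (3b + 6v - 3t - 7) is a factor with cofactor 117bv - 45bt + 117v^2 - 32vt + 117v - 5t^2 - 45t.
The cofactor groups again: 117bv - 45bt + 117v^2 - 32vt + 117v - 5t^2 - 45t = 13v(9b + 9v + t + 9) - 5t(9b + 9v + t + 9); both groups contain (9b + 9v + t + 9), giving (13v - 5t)(9b + 9v + t + 9).

(13v - 5t)(3b + 6v - 3t - 7)(9b + 9v + t + 9)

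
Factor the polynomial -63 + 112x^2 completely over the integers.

7(4x + 3)(4x - 3)

Factor out 7, leaving 16x^2 - 9, which is a difference of two squares.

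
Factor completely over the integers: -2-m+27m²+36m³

(3m+1)(3m+2)(4m-1)

By the rational root theorem, m = -1/3 is a root, so (3m+1) is a factor; dividing leaves 12m²+5m-2.
The remaining quadratic factors as (3m+2)(4m-1).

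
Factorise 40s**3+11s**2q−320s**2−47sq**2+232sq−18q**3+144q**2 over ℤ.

Group: 5s(8s**2−sq−64s−9q**2+72q) + 2q(8s**2−sq−64s−9q**2+72q); both groups contain (8s**2−sq−64s−9q**2+72q), so (5s+2q) is a factor with cofactor 8s**2−sq−64s−9q**2+72q.
The cofactor groups again: 8s**2−sq−64s−9q**2+72q = s(8s−9q) + (q−8)(8s−9q); both groups contain (8s−9q), giving (s+q−8)(8s−9q).

(8s−9q)(5s+2q)(s+q−8)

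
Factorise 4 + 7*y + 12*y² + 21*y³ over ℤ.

(7*y + 4)*(3*y² + 1)

Group as (21*y³ + 7*y) + (12*y² + 4) = 7*y*(3*y² + 1) + 4*(3*y² + 1).
Both groups share the factor (3*y² + 1).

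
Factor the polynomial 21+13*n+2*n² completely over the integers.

Need a pair with product 2·21 = 42 and sum 13: that's 7 and 6.
Split the middle term: 2*n²+7*n + 6*n+21 = n*(2*n+7) + 3*(2*n+7).

(2*n+7)*(n+3)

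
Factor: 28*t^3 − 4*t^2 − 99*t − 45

(2*t + 1)*(2*t + 3)*(7*t − 15)

Trying the rational-root candidates, t = −3/2 is a root, so (2*t + 3) is a factor; dividing leaves 14*t^2 − 23*t − 15.
The remaining quadratic factors as (2*t + 1)(7*t − 15).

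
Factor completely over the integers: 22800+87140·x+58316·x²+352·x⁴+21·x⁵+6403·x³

Trying the rational-root candidates, x = -1/3 is a root, so (3·x+1) is a factor; dividing leaves 7·x⁴+115·x³+2096·x²+18740·x+22800.
Then x = -10/7 is a root, so (7·x+10) is a factor; dividing leaves x³+15·x²+278·x+2280.
Continuing, x = -10 is a root, so (x+10) divides it; the quotient is x²+5·x+228.
The quadratic x²+5·x+228 has discriminant -887 < 0 and is irreducible over ℤ.

(3·x+1)·(7·x+10)·(x+10)·(x²+5·x+228)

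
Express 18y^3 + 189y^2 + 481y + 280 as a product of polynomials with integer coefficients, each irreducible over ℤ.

Among the possible rational roots, y = −8/3 is a root, so (3y + 8) is a factor; dividing leaves 6y^2 + 47y + 35.
The remaining quadratic factors as (6y + 5)(y + 7).

(3y + 8)(6y + 5)(y + 7)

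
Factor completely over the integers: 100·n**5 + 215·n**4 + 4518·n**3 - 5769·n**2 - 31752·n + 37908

(4·n - 9)·(5·n + 13)·(5·n - 6)·(n**2 + 3·n + 54)

By the rational root theorem, n = 9/4 is a root, giving the factor (4·n - 9) and quotient 25·n**4 + 110·n**3 + 1377·n**2 + 1656·n - 4212.
Then n = 6/5 is a root, giving the factor (5·n - 6) and quotient 5·n**3 + 28·n**2 + 309·n + 702.
Then n = -13/5 is a root, so (5·n + 13) is a factor; dividing leaves n**2 + 3·n + 54.
The quadratic n**2 + 3·n + 54 has discriminant -207 < 0 and is irreducible over ℤ.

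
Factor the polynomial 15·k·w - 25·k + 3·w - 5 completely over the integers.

Group as (15·k·w - 25·k) + (3·w - 5) = 5·k·(3·w - 5) + (3·w - 5).
Both groups share the factor (3·w - 5).

(3·w - 5)·(5·k + 1)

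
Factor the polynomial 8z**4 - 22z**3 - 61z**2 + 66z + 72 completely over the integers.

Testing divisors of the constant over divisors of the leading coefficient, z = 4 is a root, so (z - 4) divides it; the quotient is 8z**3 + 10z**2 - 21z - 18.
Continuing, z = -2 is a root, so (z + 2) is a factor; dividing leaves 8z**2 - 6z - 9.
The remaining quadratic factors as (4z + 3)(2z - 3).

(2z - 3)(4z + 3)(z + 2)(z - 4)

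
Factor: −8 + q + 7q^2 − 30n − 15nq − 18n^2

−(3n − q + 1)(6n + 7q + 8)

Group: −6n(3n − q + 1) + (−7q − 8)(3n − q + 1); both groups contain (3n − q + 1).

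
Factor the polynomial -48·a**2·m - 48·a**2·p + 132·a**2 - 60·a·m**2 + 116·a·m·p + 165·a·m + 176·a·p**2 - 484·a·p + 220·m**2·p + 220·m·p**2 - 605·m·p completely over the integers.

Group: 3·a·(-16·a·m - 16·a·p + 44·a - 20·m**2 - 20·m·p + 55·m) - 11·p·(-16·a·m - 16·a·p + 44·a - 20·m**2 - 20·m·p + 55·m); both groups contain (-16·a·m - 16·a·p + 44·a - 20·m**2 - 20·m·p + 55·m), so (3·a - 11·p) is a factor with cofactor -16·a·m - 16·a·p + 44·a - 20·m**2 - 20·m·p + 55·m.
The cofactor groups again: -16·a·m - 16·a·p + 44·a - 20·m**2 - 20·m·p + 55·m = -4·a·(4·m + 4·p - 11) - 5·m·(4·m + 4·p - 11); both groups contain (4·m + 4·p - 11), giving -(4·a + 5·m)·(4·m + 4·p - 11).

-(3·a - 11·p)·(4·a + 5·m)·(4·m + 4·p - 11)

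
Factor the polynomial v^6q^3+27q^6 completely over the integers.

Pull out the common factor q^3, leaving v^6+27q^3.
Recognize a sum of cubes with the parts v^2 and 3q.

q^3(v^2+3q)(v^4-3v^2q+9q^2)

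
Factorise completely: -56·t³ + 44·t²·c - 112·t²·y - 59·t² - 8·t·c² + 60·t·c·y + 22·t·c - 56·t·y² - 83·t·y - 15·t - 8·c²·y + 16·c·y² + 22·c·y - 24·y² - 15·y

Group: 7·t·(-8·t² + 4·t·c - 16·t·y - 5·t + 4·c·y - 8·y² - 5·y) + (-2·c + 3)·(-8·t² + 4·t·c - 16·t·y - 5·t + 4·c·y - 8·y² - 5·y); both groups contain (-8·t² + 4·t·c - 16·t·y - 5·t + 4·c·y - 8·y² - 5·y), so (7·t - 2·c + 3) is a factor with cofactor -8·t² + 4·t·c - 16·t·y - 5·t + 4·c·y - 8·y² - 5·y.
The cofactor groups again: -8·t² + 4·t·c - 16·t·y - 5·t + 4·c·y - 8·y² - 5·y = -8·t·(t + y) + (4·c - 8·y - 5)·(t + y); both groups contain (t + y), giving -(8·t - 4·c + 8·y + 5)·(t + y).

-(7·t - 2·c + 3)·(8·t - 4·c + 8·y + 5)·(t + y)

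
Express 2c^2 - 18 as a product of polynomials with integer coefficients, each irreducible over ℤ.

2(c + 3)(c - 3)

Every term has a factor of 2. Then c^2 - 9 = (c)² − (3)².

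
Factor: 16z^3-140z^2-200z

Pull out the common factor 4z, then factor the remaining trinomial.

4z(4z+5)(z-10)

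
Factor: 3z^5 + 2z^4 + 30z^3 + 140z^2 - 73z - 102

(3z + 2)(z + 3)(z - 1)(z^2 - 2z + 17)

Among the possible rational roots, z = 1 is a root, so (z - 1) divides it; the quotient is 3z^4 + 5z^3 + 35z^2 + 175z + 102.
Continuing, z = -2/3 is a root, so (3z + 2) is a factor; dividing leaves z^3 + z^2 + 11z + 51.
Continuing, z = -3 is a root, so (z + 3) is a factor; dividing leaves z^2 - 2z + 17.
The quadratic z^2 - 2z + 17 has discriminant -64 < 0 and is irreducible over ℤ.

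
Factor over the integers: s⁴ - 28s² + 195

(s² - 13)(s² - 15)

Substitute u = s² to get a quadratic in u, then factor.
s² - 13 is irreducible over ℤ (13 is not a perfect square).
s² - 15 is irreducible over ℤ (15 is not a perfect square).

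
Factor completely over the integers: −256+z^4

Write as (z^2)² − (16)², then factor z^2−16 once more.

(z+4)(z−4)(z^2+16)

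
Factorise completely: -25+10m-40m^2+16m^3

(2m-5)(8m^2+5)

Group as (16m^3+10m) + (-40m^2-25) = 2m(8m^2+5) - 5(8m^2+5).
Both groups share the factor (8m^2+5).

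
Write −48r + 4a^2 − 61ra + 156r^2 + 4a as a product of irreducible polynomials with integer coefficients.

Group: 12r(13r − 4a − 4) − a(13r − 4a − 4); both groups contain (13r − 4a − 4).

(13r − 4a − 4)(12r − a)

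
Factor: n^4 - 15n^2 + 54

(n + 3)(n - 3)(n^2 - 6)

Substitute u = n^2 to get a quadratic in u, then factor.
n^2 - 6 is irreducible over ℤ (6 is not a perfect square).
n^2 - 9 is a difference of squares.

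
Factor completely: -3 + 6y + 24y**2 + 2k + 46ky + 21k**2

(3k + 4y - 1)(7k + 6y + 3)

Group: 7k(3k + 4y - 1) + (6y + 3)(3k + 4y - 1); both groups contain (3k + 4y - 1).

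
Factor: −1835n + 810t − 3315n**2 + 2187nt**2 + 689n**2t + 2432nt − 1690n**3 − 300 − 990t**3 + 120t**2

Group: 13n(−130n**2 − 7nt − 215n + 165t**2 + 90t − 75) + (−6t + 4)(−130n**2 − 7nt − 215n + 165t**2 + 90t − 75); both groups contain (−130n**2 − 7nt − 215n + 165t**2 + 90t − 75), so (13n − 6t + 4) is a factor with cofactor −130n**2 − 7nt − 215n + 165t**2 + 90t − 75.
The cofactor groups again: −130n**2 − 7nt − 215n + 165t**2 + 90t − 75 = −13n(10n − 11t + 5) + (−15t − 15)(10n − 11t + 5); both groups contain (10n − 11t + 5), giving −(13n + 15t + 15)(10n − 11t + 5).

−(10n − 11t + 5)(13n + 15t + 15)(13n − 6t + 4)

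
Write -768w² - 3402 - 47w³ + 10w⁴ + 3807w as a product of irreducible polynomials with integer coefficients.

Trying the rational-root candidates, w = -9 is a root, giving the factor (w + 9) and quotient 10w³ - 137w² + 465w - 378.
Next, w = 9 is a root, so (w - 9) is a factor; dividing leaves 10w² - 47w + 42.
The remaining quadratic factors as (2w - 7)(5w - 6).

(2w - 7)(5w - 6)(w + 9)(w - 9)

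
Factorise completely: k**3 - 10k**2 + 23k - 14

Trying the rational-root candidates, k = 2 is a root, so (k - 2) is a factor; dividing leaves k**2 - 8k + 7.
The remaining quadratic factors as (k - 1)(k - 7).

(k - 1)(k - 2)(k - 7)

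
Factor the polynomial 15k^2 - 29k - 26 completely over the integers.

Need a pair with product 15·(-26) = -390 and sum -29: that's 10 and -39.
Split the middle term: 15k^2 + 10k - 39k - 26 = 5k(3k + 2) - 13(3k + 2).

(3k + 2)(5k - 13)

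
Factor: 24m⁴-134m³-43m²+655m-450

By the rational root theorem, m = 5 is a root, so (m-5) divides it; the quotient is 24m³-14m²-113m+90.
Then m = 2 is a root, so (m-2) is a factor; dividing leaves 24m²+34m-45.
The remaining quadratic factors as (4m+9)(6m-5).

(4m+9)(6m-5)(m-2)(m-5)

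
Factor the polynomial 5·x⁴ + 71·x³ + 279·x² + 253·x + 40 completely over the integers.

Among the possible rational roots, x = -1 is a root, so (x + 1) is a factor; dividing leaves 5·x³ + 66·x² + 213·x + 40.
Next, x = -8 is a root, so (x + 8) is a factor; dividing leaves 5·x² + 26·x + 5.
The remaining quadratic factors as (x + 5)(5·x + 1).

(5·x + 1)·(x + 1)·(x + 5)·(x + 8)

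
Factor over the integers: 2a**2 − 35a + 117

Need a pair with product 2·117 = 234 and sum −35: that's −9 and −26.
Split the middle term: 2a**2 − 9a − 26a + 117 = a(2a − 9) − 13(2a − 9).

(2a − 9)(a − 13)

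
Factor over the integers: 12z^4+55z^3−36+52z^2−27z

Among the possible rational roots, z = −1 is a root, so (z+1) is a factor; dividing leaves 12z^3+43z^2+9z−36.
Continuing, z = −3 is a root, giving the factor (z+3) and quotient 12z^2+7z−12.
The remaining quadratic factors as (3z+4)(4z−3).

(3z+4)(4z−3)(z+1)(z+3)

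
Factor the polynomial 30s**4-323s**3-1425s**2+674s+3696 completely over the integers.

(5s-8)(6s+11)(s+3)(s-14)

Testing divisors of the constant over divisors of the leading coefficient, s = 8/5 is a root, so (5s-8) is a factor; dividing leaves 6s**3-55s**2-373s-462.
Then s = -3 is a root, so (s+3) is a factor; dividing leaves 6s**2-73s-154.
The remaining quadratic factors as (s-14)(6s+11).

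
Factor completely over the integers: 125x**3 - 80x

Factor out 5x, leaving 25x**2 - 16, which is a difference of two squares.

5x(5x + 4)(5x - 4)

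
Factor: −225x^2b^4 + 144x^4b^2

Factor out 9x^2b^2, leaving 16x^2 − 25b^2, which is a difference of two squares.

9b^2x^2(4x − 5b)(4x + 5b)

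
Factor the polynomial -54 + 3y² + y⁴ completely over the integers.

Substitute u = y² to get a quadratic in u, then factor.
y² - 6 is irreducible over ℤ (6 is not a perfect square).
y² + 9 is irreducible over ℤ (sum of squares).

(y² + 9)(y² - 6)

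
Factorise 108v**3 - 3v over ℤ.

3v(6v + 1)(6v - 1)

Factor out 3v, leaving 36v**2 - 1, which is a difference of two squares.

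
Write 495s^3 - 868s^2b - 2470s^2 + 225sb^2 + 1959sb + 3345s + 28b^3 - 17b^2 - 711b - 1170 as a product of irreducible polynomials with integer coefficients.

(9s - 4b - 13)(5s - 7b - 15)(11s + b - 6)

Group: 11s(45s^2 - 83sb - 200s + 28b^2 + 151b + 195) + (b - 6)(45s^2 - 83sb - 200s + 28b^2 + 151b + 195); both groups contain (45s^2 - 83sb - 200s + 28b^2 + 151b + 195), so (11s + b - 6) is a factor with cofactor 45s^2 - 83sb - 200s + 28b^2 + 151b + 195.
The cofactor groups again: 45s^2 - 83sb - 200s + 28b^2 + 151b + 195 = 5s(9s - 4b - 13) + (-7b - 15)(9s - 4b - 13); both groups contain (9s - 4b - 13), giving (5s - 7b - 15)(9s - 4b - 13).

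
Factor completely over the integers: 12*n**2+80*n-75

Need a pair with product 12·(-75) = -900 and sum 80: that's 90 and -10.
Split the middle term: 12*n**2+90*n - 10*n-75 = 6*n*(2*n+15) - 5*(2*n+15).

(2*n+15)*(6*n-5)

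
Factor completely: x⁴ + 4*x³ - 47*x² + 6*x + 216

By the rational root theorem, x = 4 is a root, so (x - 4) divides it; the quotient is x³ + 8*x² - 15*x - 54.
Continuing, x = 3 is a root, so (x - 3) divides it; the quotient is x² + 11*x + 18.
The remaining quadratic factors as (x + 9)(x + 2).

(x + 2)*(x + 9)*(x - 3)*(x - 4)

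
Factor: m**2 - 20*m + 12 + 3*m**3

Among the possible rational roots, m = -3 is a root, so (m + 3) is a factor; dividing leaves 3*m**2 - 8*m + 4.
The remaining quadratic factors as (m - 2)(3*m - 2).

(3*m - 2)*(m + 3)*(m - 2)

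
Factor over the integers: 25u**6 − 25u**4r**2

25u**4(u − r)(u + r)

Every term has a factor of 25u**4; factoring it out leaves u**2 − r**2.
Recognize a difference of squares with the parts u and r.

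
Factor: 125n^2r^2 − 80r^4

Factor out 5r^2, leaving 25n^2 − 16r^2, which is a difference of two squares.

5r^2(5n + 4r)(5n − 4r)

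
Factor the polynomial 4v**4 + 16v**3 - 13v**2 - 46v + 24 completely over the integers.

Testing divisors of the constant over divisors of the leading coefficient, v = -4 is a root, so (v + 4) divides it; the quotient is 4v**3 - 13v + 6.
Next, v = -2 is a root, so (v + 2) is a factor; dividing leaves 4v**2 - 8v + 3.
The remaining quadratic factors as (2v - 3)(2v - 1).

(2v - 1)(2v - 3)(v + 2)(v + 4)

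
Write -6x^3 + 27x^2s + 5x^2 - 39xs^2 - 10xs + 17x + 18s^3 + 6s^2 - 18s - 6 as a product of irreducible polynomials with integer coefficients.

Group: 2x(-3x^2 + 9xs + 7x - 6s^2 - 8s - 2) + (-3s + 3)(-3x^2 + 9xs + 7x - 6s^2 - 8s - 2); both groups contain (-3x^2 + 9xs + 7x - 6s^2 - 8s - 2), so (2x - 3s + 3) is a factor with cofactor -3x^2 + 9xs + 7x - 6s^2 - 8s - 2.
The cofactor groups again: -3x^2 + 9xs + 7x - 6s^2 - 8s - 2 = -3x(x - 2s - 2) + (3s + 1)(x - 2s - 2); both groups contain (x - 2s - 2), giving -(3x - 3s - 1)(x - 2s - 2).

-(x - 2s - 2)(2x - 3s + 3)(3x - 3s - 1)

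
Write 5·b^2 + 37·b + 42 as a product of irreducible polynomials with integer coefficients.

Need a pair with product 5·42 = 210 and sum 37: that's 30 and 7.
Split the middle term: 5·b^2 + 30·b + 7·b + 42 = 5·b·(b + 6) + 7·(b + 6).

(5·b + 7)·(b + 6)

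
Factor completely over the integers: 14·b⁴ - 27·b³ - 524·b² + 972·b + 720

(2·b - 5)·(7·b + 4)·(b + 6)·(b - 6)

Among the possible rational roots, b = 6 is a root, so (b - 6) is a factor; dividing leaves 14·b³ + 57·b² - 182·b - 120.
Then b = -6 is a root, so (b + 6) is a factor; dividing leaves 14·b² - 27·b - 20.
The remaining quadratic factors as (7·b + 4)(2·b - 5).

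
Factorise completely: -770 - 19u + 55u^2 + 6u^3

Trying the rational-root candidates, u = -7 is a root, giving the factor (u + 7) and quotient 6u^2 + 13u - 110.
The remaining quadratic factors as (2u + 11)(3u - 10).

(2u + 11)(3u - 10)(u + 7)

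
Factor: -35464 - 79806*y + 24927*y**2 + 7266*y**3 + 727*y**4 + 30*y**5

(5*y + 2)*(6*y - 13)*(y + 11)*(y**2 + 15*y + 124)

Among the possible rational roots, y = -11 is a root, so (y + 11) is a factor; dividing leaves 30*y**4 + 397*y**3 + 2899*y**2 - 6962*y - 3224.
Then y = -2/5 is a root, so (5*y + 2) divides it; the quotient is 6*y**3 + 77*y**2 + 549*y - 1612.
Then y = 13/6 is a root, so (6*y - 13) is a factor; dividing leaves y**2 + 15*y + 124.
The quadratic y**2 + 15*y + 124 has discriminant -271 < 0 and is irreducible over ℤ.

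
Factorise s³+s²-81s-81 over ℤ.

By the rational root theorem, s = -9 is a root, so (s+9) is a factor; dividing leaves s²-8s-9.
The remaining quadratic factors as (s+1)(s-9).

(s+1)(s+9)(s-9)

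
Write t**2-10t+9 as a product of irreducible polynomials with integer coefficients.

Two integers with product 9 and sum -10 are -1 and -9.

(t-1)(t-9)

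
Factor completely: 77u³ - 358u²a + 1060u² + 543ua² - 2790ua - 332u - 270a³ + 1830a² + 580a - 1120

(11u - 15a + 10)(u - 2a + 14)(7u - 9a - 8)

Group: 11u(7u² - 23ua + 90u + 18a² - 110a - 112) + (-15a + 10)(7u² - 23ua + 90u + 18a² - 110a - 112); both groups contain (7u² - 23ua + 90u + 18a² - 110a - 112), so (11u - 15a + 10) is a factor with cofactor 7u² - 23ua + 90u + 18a² - 110a - 112.
The cofactor groups again: 7u² - 23ua + 90u + 18a² - 110a - 112 = 7u(u - 2a + 14) + (-9a - 8)(u - 2a + 14); both groups contain (u - 2a + 14), giving (7u - 9a - 8)(u - 2a + 14).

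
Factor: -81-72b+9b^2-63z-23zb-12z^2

Group: -4z(3z-b+9) + (-9b-9)(3z-b+9); both groups contain (3z-b+9).

-(3z-b+9)(4z+9b+9)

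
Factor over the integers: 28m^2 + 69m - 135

Need a pair with product 28·(-135) = -3780 and sum 69: that's -36 and 105.
Split the middle term: 28m^2 - 36m + 105m - 135 = 4m(7m - 9) + 15(7m - 9).

(4m + 15)(7m - 9)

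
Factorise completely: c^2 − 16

(c + 4)(c − 4)

Two integers with product −16 and sum 0 are −4 and 4.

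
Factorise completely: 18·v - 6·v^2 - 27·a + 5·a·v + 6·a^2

Group: 2·a·(3·a - 2·v) + (3·v - 9)·(3·a - 2·v); both groups contain (3·a - 2·v).

(2·a + 3·v - 9)·(3·a - 2·v)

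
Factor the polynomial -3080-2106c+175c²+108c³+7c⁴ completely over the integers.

Trying the rational-root candidates, c = -11 is a root, giving the factor (c+11) and quotient 7c³+31c²-166c-280.
Next, c = -10/7 is a root, giving the factor (7c+10) and quotient c²+3c-28.
The remaining quadratic factors as (c+7)(c-4).

(7c+10)(c+11)(c+7)(c-4)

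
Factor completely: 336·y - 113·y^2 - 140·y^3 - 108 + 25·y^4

By the rational root theorem, y = 2/5 is a root, giving the factor (5·y - 2) and quotient 5·y^3 - 26·y^2 - 33·y + 54.
Next, y = 6 is a root, giving the factor (y - 6) and quotient 5·y^2 + 4·y - 9.
The remaining quadratic factors as (y - 1)(5·y + 9).

(5·y + 9)·(5·y - 2)·(y - 1)·(y - 6)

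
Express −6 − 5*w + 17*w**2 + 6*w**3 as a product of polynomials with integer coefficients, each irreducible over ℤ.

(2*w + 1)*(3*w − 2)*(w + 3)

By the rational root theorem, w = −1/2 is a root, so (2*w + 1) divides it; the quotient is 3*w**2 + 7*w − 6.
The remaining quadratic factors as (3*w − 2)(w + 3).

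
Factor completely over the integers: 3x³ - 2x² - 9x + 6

Group as (3x³ - 9x) + (-2x² + 6) = 3x(x² - 3) - 2(x² - 3).
Both groups share the factor (x² - 3).

(3x - 2)(x² - 3)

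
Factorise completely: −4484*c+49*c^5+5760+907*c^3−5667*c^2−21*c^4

By the rational root theorem, c = 5/7 is a root, so (7*c−5) is a factor; dividing leaves 7*c^4+2*c^3+131*c^2−716*c−1152.
Continuing, c = 4 is a root, so (c−4) is a factor; dividing leaves 7*c^3+30*c^2+251*c+288.
Then c = −9/7 is a root, so (7*c+9) divides it; the quotient is c^2+3*c+32.
The quadratic c^2+3*c+32 has discriminant −119 < 0 and is irreducible over ℤ.

(7*c+9)*(7*c−5)*(c−4)*(c^2+3*c+32)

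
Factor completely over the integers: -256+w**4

Write as (w**2)² − (16)², then factor w**2-16 once more.

(w+4)*(w-4)*(w**2+16)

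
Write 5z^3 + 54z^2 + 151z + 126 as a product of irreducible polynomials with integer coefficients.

(5z + 9)(z + 2)(z + 7)

Trying the rational-root candidates, z = -2 is a root, so (z + 2) is a factor; dividing leaves 5z^2 + 44z + 63.
The remaining quadratic factors as (z + 7)(5z + 9).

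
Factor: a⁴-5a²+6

(a²-2)(a²-3)

Substitute u = a² to get a quadratic in u, then factor.
a²-2 is irreducible over ℤ (2 is not a perfect square).
a²-3 is irreducible over ℤ (3 is not a perfect square).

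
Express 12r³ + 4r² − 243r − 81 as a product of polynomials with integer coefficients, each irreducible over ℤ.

Among the possible rational roots, r = −1/3 is a root, so (3r + 1) is a factor; dividing leaves 4r² − 81.
The remaining quadratic factors as (2r − 9)(2r + 9).

(2r + 9)(2r − 9)(3r + 1)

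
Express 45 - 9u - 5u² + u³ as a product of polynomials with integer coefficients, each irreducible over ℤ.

(u + 3)(u - 3)(u - 5)

By the rational root theorem, u = 3 is a root, giving the factor (u - 3) and quotient u² - 2u - 15.
The remaining quadratic factors as (u + 3)(u - 5).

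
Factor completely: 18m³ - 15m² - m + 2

Among the possible rational roots, m = -1/3 is a root, so (3m + 1) is a factor; dividing leaves 6m² - 7m + 2.
The remaining quadratic factors as (2m - 1)(3m - 2).

(2m - 1)(3m + 1)(3m - 2)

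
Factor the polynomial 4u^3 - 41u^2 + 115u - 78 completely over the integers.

(4u - 13)(u - 1)(u - 6)

By the rational root theorem, u = 1 is a root, so (u - 1) is a factor; dividing leaves 4u^2 - 37u + 78.
The remaining quadratic factors as (u - 6)(4u - 13).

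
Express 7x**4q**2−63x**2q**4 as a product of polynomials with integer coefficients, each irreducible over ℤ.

Factor out 7x**2q**2, leaving x**2−9q**2, which is a difference of two squares.

7q**2x**2(x−3q)(x+3q)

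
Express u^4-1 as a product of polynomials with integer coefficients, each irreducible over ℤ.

(u+1)(u-1)(u^2+1)

Write as (u^2)² − (1)², then factor u^2-1 once more.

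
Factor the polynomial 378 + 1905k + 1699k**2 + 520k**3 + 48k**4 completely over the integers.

By the rational root theorem, k = −1/4 is a root, so (4k + 1) divides it; the quotient is 12k**3 + 127k**2 + 393k + 378.
Then k = −6 is a root, so (k + 6) divides it; the quotient is 12k**2 + 55k + 63.
The remaining quadratic factors as (4k + 9)(3k + 7).

(3k + 7)(4k + 1)(4k + 9)(k + 6)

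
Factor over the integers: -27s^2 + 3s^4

Pull out the common factor 3s^2; s^2 - 9 is a difference of squares.

3s^2(s + 3)(s - 3)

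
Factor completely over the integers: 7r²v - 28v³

7v(r + 2v)(r - 2v)

Pull out the common factor 7v; r² - 4v² is a difference of squares.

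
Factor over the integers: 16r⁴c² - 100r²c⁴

4c²r²(2r - 5c)(2r + 5c)

Pull out the common factor 4r²c²; 4r² - 25c² is a difference of squares.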